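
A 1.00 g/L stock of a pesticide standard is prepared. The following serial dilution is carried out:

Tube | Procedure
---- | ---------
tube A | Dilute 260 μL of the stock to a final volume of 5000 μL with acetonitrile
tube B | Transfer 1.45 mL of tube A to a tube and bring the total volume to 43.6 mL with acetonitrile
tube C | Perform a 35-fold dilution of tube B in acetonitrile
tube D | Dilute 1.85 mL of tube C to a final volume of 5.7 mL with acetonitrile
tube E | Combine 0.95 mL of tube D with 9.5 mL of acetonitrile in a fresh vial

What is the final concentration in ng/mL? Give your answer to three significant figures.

1.46 ng/mL

Step 1: 260 μL brought to 5000 μL → factor 5000/260 = 19.231
Step 2: 1.45 mL brought to 43.6 mL → factor 43.6/1.45 = 30.069
Step 3: 35-fold → factor 35
Step 4: 1.85 mL brought to 5.7 mL → factor 5.7/1.85 = 3.0811
Step 5: 0.95 mL + 9.5 mL = 10.45 mL total → factor 10.45/0.95 = 11
Overall dilution factor = 19.231 × 30.069 × 35 × 3.0811 × 11 = 6.8593 × 10^5
Final = 1.00 g/L / 6.8593 × 10^5 = 1.458 × 10^-6 g/L = 1.46 ng/mL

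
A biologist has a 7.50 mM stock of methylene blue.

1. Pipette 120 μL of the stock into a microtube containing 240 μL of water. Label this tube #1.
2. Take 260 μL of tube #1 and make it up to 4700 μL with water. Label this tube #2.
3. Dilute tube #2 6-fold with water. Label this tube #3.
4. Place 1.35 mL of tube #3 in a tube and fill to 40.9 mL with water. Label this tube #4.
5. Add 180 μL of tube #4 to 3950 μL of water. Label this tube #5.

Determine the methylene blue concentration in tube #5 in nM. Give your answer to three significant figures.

33.2 nM

Step 1: 120 μL + 240 μL = 360 μL total → factor 360/120 = 3
Step 2: 260 μL brought to 4700 μL → factor 4700/260 = 18.077
Step 3: 6-fold → factor 6
Step 4: 1.35 mL brought to 40.9 mL → factor 40.9/1.35 = 30.296
Step 5: 180 μL + 3950 μL = 4130 μL total → factor 4130/180 = 22.944
Overall dilution factor = 3 × 18.077 × 6 × 30.296 × 22.944 = 2.2619 × 10^5
Final = 7.50 mM / 2.2619 × 10^5 = 3.316 × 10^-5 mM = 33.2 nM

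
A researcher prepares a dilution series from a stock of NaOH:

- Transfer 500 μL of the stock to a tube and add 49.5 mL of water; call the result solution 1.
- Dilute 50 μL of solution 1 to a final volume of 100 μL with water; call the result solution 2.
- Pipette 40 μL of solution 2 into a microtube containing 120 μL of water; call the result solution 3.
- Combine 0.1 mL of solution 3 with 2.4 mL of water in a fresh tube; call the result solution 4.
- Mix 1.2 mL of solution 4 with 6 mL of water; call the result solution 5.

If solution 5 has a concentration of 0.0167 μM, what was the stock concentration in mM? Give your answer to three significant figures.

Step 1: 500 μL + 49.5 mL = 50000 μL total → factor 50000/500 = 100
Step 2: 50 μL brought to 100 μL → factor 100/50 = 2
Step 3: 40 μL + 120 μL = 160 μL total → factor 160/40 = 4
Step 4: 0.1 mL + 2.4 mL = 2.5 mL total → factor 2.5/0.1 = 25
Step 5: 1.2 mL + 6 mL = 7.2 mL total → factor 7.2/1.2 = 6
Overall dilution factor = 100 × 2 × 4 × 25 × 6 = 1.2 × 10^5
Stock = 0.0167 μM × 1.2 × 10^5 = 2004 μM = 2.00 mM

2.00 mM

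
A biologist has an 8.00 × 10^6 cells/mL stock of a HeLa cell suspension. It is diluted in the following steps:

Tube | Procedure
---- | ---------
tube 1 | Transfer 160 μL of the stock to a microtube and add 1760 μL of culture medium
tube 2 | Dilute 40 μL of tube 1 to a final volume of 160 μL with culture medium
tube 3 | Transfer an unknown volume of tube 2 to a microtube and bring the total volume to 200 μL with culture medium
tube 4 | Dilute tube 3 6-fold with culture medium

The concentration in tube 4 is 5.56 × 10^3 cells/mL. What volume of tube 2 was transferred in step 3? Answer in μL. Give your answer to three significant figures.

40.0 μL

Step 1: 160 μL + 1760 μL = 1920 μL total → factor 1920/160 = 12
Step 2: 40 μL brought to 160 μL → factor 160/40 = 4
Step 3: v brought to 200 μL → factor = 200 μL/v
Step 4: 6-fold → factor 6
Product of known-step factors = 288
Overall factor = 8.00 × 10^6 cells/mL / (5.56 × 10^3 cells/mL) = 1438.8
Step-3 factor = 1438.8 / 288 = 4.996
v = 200 μL / 4.996 = 40.0 μL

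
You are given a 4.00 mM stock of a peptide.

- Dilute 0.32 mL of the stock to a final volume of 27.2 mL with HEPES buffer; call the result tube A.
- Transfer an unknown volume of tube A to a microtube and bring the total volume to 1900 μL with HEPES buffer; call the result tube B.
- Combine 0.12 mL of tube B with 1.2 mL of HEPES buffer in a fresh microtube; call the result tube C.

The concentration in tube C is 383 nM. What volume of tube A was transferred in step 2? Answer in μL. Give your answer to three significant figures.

170 μL

Step 1: 0.32 mL brought to 27.2 mL → factor 27.2/0.32 = 85
Step 2: v brought to 1900 μL → factor = 1900 μL/v
Step 3: 0.12 mL + 1.2 mL = 1.32 mL total → factor 1.32/0.12 = 11
Product of known-step factors = 935
Overall factor = 4.00 mM / (383 nM) = 10444
Step-2 factor = 10444 / 935 = 11.17
v = 1900 μL / 11.17 = 170 μL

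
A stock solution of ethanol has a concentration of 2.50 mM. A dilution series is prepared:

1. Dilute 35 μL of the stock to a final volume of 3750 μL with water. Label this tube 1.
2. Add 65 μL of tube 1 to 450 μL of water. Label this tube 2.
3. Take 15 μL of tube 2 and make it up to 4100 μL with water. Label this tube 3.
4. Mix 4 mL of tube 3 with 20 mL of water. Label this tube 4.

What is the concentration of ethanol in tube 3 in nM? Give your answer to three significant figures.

Step 1: 35 μL brought to 3750 μL → factor 3750/35 = 107.14
Step 2: 65 μL + 450 μL = 515 μL total → factor 515/65 = 7.9231
Step 3: 15 μL brought to 4100 μL → factor 4100/15 = 273.33
Dilution factor through tube 3 = 107.14 × 7.9231 × 273.33 = 2.3203 × 10^5
[tube 3] = 2.50 mM / 2.3203 × 10^5 = 1.077 × 10^-5 mM = 10.8 nM

10.8 nM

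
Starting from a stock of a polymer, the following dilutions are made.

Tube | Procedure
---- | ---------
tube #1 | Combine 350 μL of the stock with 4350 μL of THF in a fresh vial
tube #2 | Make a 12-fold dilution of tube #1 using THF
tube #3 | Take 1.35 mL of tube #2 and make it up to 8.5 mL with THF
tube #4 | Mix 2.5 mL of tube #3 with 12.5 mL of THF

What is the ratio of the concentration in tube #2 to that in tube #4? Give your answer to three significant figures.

37.8

Step 1: 350 μL + 4350 μL = 4700 μL total → factor 4700/350 = 13.429
Step 2: 12-fold → factor 12
Step 3: 1.35 mL brought to 8.5 mL → factor 8.5/1.35 = 6.2963
Step 4: 2.5 mL + 12.5 mL = 15 mL total → factor 15/2.5 = 6
Dilution factor to tube #2 = 161.14; to tube #4 = 6087.6
[tube #2]/[tube #4] = (factor to tube #4)/(factor to tube #2) = 6087.6/161.14 = 37.8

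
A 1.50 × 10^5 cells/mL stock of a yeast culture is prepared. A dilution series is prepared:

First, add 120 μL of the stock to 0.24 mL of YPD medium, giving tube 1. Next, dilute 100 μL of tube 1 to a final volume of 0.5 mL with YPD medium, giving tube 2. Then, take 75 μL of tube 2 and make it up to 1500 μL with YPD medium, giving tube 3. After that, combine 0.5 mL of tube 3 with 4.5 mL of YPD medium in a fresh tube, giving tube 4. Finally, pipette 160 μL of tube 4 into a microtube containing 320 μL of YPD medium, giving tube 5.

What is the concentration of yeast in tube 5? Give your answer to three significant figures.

16.7 cells/mL

Step 1: 120 μL + 0.24 mL = 360 μL total → factor 360/120 = 3
Step 2: 100 μL brought to 0.5 mL → factor 500/100 = 5
Step 3: 75 μL brought to 1500 μL → factor 1500/75 = 20
Step 4: 0.5 mL + 4.5 mL = 5 mL total → factor 5/0.5 = 10
Step 5: 160 μL + 320 μL = 480 μL total → factor 480/160 = 3
Overall dilution factor = 3 × 5 × 20 × 10 × 3 = 9000
Final = 1.50 × 10^5 cells/mL / 9000 = 16.7 cells/mL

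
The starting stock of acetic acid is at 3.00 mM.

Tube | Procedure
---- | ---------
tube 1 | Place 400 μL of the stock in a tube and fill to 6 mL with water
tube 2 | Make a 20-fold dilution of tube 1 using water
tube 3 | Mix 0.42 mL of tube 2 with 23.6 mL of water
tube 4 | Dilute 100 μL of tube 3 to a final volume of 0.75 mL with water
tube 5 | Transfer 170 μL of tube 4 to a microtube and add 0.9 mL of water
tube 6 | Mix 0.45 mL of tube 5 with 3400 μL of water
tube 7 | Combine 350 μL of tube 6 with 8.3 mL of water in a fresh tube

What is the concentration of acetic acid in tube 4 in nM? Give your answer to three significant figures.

23.3 nM

Step 1: 400 μL brought to 6 mL → factor 6000/400 = 15
Step 2: 20-fold → factor 20
Step 3: 0.42 mL + 23.6 mL = 24.02 mL total → factor 24.02/0.42 = 57.19
Step 4: 100 μL brought to 0.75 mL → factor 750/100 = 7.5
Dilution factor through tube 4 = 15 × 20 × 57.19 × 7.5 = 1.2868 × 10^5
[tube 4] = 3.00 mM / 1.2868 × 10^5 = 2.331 × 10^-5 mM = 23.3 nM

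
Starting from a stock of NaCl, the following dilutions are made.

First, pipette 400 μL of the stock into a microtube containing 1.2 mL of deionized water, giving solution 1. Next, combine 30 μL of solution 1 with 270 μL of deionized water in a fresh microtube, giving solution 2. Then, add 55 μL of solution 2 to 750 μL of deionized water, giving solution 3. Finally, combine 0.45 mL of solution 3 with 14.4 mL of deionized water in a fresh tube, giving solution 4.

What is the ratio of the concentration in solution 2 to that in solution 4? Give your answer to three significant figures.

Step 1: 400 μL + 1.2 mL = 1600 μL total → factor 1600/400 = 4
Step 2: 30 μL + 270 μL = 300 μL total → factor 300/30 = 10
Step 3: 55 μL + 750 μL = 805 μL total → factor 805/55 = 14.636
Step 4: 0.45 mL + 14.4 mL = 14.85 mL total → factor 14.85/0.45 = 33
Dilution factor to solution 2 = 40; to solution 4 = 19320
[solution 2]/[solution 4] = (factor to solution 4)/(factor to solution 2) = 19320/40 = 483

483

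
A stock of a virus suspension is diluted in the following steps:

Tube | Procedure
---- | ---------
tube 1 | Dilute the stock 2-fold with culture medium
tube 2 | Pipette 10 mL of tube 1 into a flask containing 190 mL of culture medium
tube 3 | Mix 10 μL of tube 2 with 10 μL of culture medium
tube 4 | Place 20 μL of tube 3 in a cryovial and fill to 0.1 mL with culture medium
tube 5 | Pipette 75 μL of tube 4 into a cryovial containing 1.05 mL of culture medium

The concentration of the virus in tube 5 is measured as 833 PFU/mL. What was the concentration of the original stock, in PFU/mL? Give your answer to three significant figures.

5.00 × 10^6 PFU/mL

Step 1: 2-fold → factor 2
Step 2: 10 mL + 190 mL = 200 mL total → factor 200/10 = 20
Step 3: 10 μL + 10 μL = 20 μL total → factor 20/10 = 2
Step 4: 20 μL brought to 0.1 mL → factor 100/20 = 5
Step 5: 75 μL + 1.05 mL = 1125 μL total → factor 1125/75 = 15
Overall dilution factor = 2 × 20 × 2 × 5 × 15 = 6000
Stock = 833 PFU/mL × 6000 = 5.00 × 10^6 PFU/mL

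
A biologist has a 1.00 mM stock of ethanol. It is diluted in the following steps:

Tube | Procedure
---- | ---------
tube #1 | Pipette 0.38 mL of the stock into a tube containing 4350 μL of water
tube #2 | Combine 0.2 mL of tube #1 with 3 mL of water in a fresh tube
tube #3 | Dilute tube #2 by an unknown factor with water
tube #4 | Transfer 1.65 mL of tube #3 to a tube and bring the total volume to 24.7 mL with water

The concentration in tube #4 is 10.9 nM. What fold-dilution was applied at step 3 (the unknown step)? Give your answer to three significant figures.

Step 1: 0.38 mL + 4350 μL = 4.73 mL total → factor 4.73/0.38 = 12.447
Step 2: 0.2 mL + 3 mL = 3.2 mL total → factor 3.2/0.2 = 16
Step 3: unknown factor x
Step 4: 1.65 mL brought to 24.7 mL → factor 24.7/1.65 = 14.97
Product of known-step factors = 2981.3
Overall factor = 1.00 mM / (10.9 nM) = 91743
x = 91743 / 2981.3 = 30.8

30.8-fold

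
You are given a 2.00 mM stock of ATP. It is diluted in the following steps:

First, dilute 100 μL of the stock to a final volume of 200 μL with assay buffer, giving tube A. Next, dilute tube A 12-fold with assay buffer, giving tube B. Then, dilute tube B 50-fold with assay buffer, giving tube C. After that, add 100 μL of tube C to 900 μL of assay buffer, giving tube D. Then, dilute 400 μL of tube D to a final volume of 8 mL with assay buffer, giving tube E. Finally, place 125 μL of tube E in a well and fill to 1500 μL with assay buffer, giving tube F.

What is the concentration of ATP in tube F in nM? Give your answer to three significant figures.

0.694 nM

Step 1: 100 μL brought to 200 μL → factor 200/100 = 2
Step 2: 12-fold → factor 12
Step 3: 50-fold → factor 50
Step 4: 100 μL + 900 μL = 1000 μL total → factor 1000/100 = 10
Step 5: 400 μL brought to 8 mL → factor 8000/400 = 20
Step 6: 125 μL brought to 1500 μL → factor 1500/125 = 12
Overall dilution factor = 2 × 12 × 50 × 10 × 20 × 12 = 2.88 × 10^6
Final = 2.00 mM / 2.88 × 10^6 = 6.944 × 10^-7 mM = 0.694 nM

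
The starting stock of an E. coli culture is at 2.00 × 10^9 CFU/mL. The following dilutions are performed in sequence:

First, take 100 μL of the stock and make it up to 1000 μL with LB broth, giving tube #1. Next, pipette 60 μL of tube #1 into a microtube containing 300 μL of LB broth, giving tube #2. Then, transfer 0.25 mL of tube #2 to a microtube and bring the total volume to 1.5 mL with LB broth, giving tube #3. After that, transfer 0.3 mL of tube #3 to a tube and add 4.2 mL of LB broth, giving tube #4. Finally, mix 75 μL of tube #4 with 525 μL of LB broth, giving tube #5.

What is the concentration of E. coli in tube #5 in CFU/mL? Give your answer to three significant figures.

4.63 × 10^4 CFU/mL

Step 1: 100 μL brought to 1000 μL → factor 1000/100 = 10
Step 2: 60 μL + 300 μL = 360 μL total → factor 360/60 = 6
Step 3: 0.25 mL brought to 1.5 mL → factor 1.5/0.25 = 6
Step 4: 0.3 mL + 4.2 mL = 4.5 mL total → factor 4.5/0.3 = 15
Step 5: 75 μL + 525 μL = 600 μL total → factor 600/75 = 8
Overall dilution factor = 10 × 6 × 6 × 15 × 8 = 43200
Final = 2.00 × 10^9 CFU/mL / 43200 = 4.63 × 10^4 CFU/mL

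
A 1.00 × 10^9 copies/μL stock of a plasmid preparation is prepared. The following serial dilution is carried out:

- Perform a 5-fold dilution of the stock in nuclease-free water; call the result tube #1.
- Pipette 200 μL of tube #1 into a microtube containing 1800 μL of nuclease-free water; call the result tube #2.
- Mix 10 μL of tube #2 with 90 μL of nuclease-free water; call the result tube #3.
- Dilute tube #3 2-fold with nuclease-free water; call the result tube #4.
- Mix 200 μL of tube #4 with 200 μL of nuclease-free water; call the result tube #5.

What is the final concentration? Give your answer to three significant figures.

Step 1: 5-fold → factor 5
Step 2: 200 μL + 1800 μL = 2000 μL total → factor 2000/200 = 10
Step 3: 10 μL + 90 μL = 100 μL total → factor 100/10 = 10
Step 4: 2-fold → factor 2
Step 5: 200 μL + 200 μL = 400 μL total → factor 400/200 = 2
Overall dilution factor = 5 × 10 × 10 × 2 × 2 = 2000
Final = 1.00 × 10^9 copies/μL / 2000 = 5.00 × 10^5 copies/μL

5.00 × 10^5 copies/μL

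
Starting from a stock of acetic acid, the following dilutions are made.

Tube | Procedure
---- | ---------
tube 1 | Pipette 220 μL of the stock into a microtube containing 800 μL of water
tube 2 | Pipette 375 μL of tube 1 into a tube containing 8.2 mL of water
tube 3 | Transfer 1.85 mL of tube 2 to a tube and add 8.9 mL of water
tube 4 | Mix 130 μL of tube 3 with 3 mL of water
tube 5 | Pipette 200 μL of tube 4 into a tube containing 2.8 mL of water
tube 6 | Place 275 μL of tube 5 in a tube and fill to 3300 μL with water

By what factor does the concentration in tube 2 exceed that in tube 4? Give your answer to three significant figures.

140

Step 1: 220 μL + 800 μL = 1020 μL total → factor 1020/220 = 4.6364
Step 2: 375 μL + 8.2 mL = 8575 μL total → factor 8575/375 = 22.867
Step 3: 1.85 mL + 8.9 mL = 10.75 mL total → factor 10.75/1.85 = 5.8108
Step 4: 130 μL + 3 mL = 3130 μL total → factor 3130/130 = 24.077
Dilution factor to tube 2 = 106.02; to tube 4 = 14833
[tube 2]/[tube 4] = (factor to tube 4)/(factor to tube 2) = 14833/106.02 = 140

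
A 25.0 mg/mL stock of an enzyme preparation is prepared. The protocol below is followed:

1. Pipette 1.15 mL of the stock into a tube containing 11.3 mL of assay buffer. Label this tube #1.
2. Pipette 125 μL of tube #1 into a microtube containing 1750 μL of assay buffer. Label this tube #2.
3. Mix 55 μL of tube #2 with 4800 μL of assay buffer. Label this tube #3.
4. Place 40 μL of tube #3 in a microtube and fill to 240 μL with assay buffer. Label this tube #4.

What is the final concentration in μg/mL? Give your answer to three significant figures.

Step 1: 1.15 mL + 11.3 mL = 12.45 mL total → factor 12.45/1.15 = 10.826
Step 2: 125 μL + 1750 μL = 1875 μL total → factor 1875/125 = 15
Step 3: 55 μL + 4800 μL = 4855 μL total → factor 4855/55 = 88.273
Step 4: 40 μL brought to 240 μL → factor 240/40 = 6
Overall dilution factor = 10.826 × 15 × 88.273 × 6 = 86008
Final = 25.0 mg/mL / 86008 = 0.0002907 mg/mL = 0.291 μg/mL

0.291 μg/mL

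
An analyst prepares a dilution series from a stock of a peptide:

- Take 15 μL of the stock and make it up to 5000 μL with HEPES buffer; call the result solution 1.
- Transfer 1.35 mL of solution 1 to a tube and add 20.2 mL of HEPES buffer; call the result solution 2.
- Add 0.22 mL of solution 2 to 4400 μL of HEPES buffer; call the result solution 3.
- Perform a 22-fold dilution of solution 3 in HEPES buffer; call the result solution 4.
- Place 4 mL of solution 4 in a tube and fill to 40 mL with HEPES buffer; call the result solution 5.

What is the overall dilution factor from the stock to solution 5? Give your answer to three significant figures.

Step 1: 15 μL brought to 5000 μL → factor 5000/15 = 333.33
Step 2: 1.35 mL + 20.2 mL = 21.55 mL total → factor 21.55/1.35 = 15.963
Step 3: 0.22 mL + 4400 μL = 4.62 mL total → factor 4.62/0.22 = 21
Step 4: 22-fold → factor 22
Step 5: 4 mL brought to 40 mL → factor 40/4 = 10
Overall dilution factor = 333.33 × 15.963 × 21 × 22 × 10 = 2.4583 × 10^7

2.46 × 10^7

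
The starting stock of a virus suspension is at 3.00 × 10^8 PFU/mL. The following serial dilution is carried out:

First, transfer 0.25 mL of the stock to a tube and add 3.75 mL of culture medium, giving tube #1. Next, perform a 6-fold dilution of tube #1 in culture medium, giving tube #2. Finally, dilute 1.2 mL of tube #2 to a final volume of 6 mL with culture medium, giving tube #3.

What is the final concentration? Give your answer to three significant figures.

6.25 × 10^5 PFU/mL

Step 1: 0.25 mL + 3.75 mL = 4 mL total → factor 4/0.25 = 16
Step 2: 6-fold → factor 6
Step 3: 1.2 mL brought to 6 mL → factor 6/1.2 = 5
Overall dilution factor = 16 × 6 × 5 = 480
Final = 3.00 × 10^8 PFU/mL / 480 = 6.25 × 10^5 PFU/mL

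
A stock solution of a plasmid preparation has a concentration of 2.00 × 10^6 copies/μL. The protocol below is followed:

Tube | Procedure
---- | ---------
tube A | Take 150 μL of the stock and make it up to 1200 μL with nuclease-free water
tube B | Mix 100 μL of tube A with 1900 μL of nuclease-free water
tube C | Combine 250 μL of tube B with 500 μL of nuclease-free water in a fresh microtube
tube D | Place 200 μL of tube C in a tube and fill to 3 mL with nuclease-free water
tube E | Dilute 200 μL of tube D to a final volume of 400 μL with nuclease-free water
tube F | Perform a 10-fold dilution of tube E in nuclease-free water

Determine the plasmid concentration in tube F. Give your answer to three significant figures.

13.9 copies/μL

Step 1: 150 μL brought to 1200 μL → factor 1200/150 = 8
Step 2: 100 μL + 1900 μL = 2000 μL total → factor 2000/100 = 20
Step 3: 250 μL + 500 μL = 750 μL total → factor 750/250 = 3
Step 4: 200 μL brought to 3 mL → factor 3000/200 = 15
Step 5: 200 μL brought to 400 μL → factor 400/200 = 2
Step 6: 10-fold → factor 10
Overall dilution factor = 8 × 20 × 3 × 15 × 2 × 10 = 1.44 × 10^5
Final = 2.00 × 10^6 copies/μL / 1.44 × 10^5 = 13.9 copies/μL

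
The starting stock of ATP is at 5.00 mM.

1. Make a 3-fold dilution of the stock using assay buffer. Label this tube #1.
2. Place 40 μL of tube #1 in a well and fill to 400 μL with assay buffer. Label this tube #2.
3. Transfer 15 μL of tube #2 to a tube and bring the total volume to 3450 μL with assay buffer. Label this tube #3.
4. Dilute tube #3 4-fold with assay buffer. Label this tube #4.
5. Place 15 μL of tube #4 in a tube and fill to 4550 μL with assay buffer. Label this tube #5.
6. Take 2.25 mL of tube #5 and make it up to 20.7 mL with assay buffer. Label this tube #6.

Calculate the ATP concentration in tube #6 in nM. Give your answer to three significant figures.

0.0649 nM

Step 1: 3-fold → factor 3
Step 2: 40 μL brought to 400 μL → factor 400/40 = 10
Step 3: 15 μL brought to 3450 μL → factor 3450/15 = 230
Step 4: 4-fold → factor 4
Step 5: 15 μL brought to 4550 μL → factor 4550/15 = 303.33
Step 6: 2.25 mL brought to 20.7 mL → factor 20.7/2.25 = 9.2
Dilution factor through tube #6 = 3 × 10 × 230 × 4 × 303.33 × 9.2 = 7.7022 × 10^7
[tube #6] = 5.00 mM / 7.7022 × 10^7 = 6.492 × 10^-8 mM = 0.0649 nM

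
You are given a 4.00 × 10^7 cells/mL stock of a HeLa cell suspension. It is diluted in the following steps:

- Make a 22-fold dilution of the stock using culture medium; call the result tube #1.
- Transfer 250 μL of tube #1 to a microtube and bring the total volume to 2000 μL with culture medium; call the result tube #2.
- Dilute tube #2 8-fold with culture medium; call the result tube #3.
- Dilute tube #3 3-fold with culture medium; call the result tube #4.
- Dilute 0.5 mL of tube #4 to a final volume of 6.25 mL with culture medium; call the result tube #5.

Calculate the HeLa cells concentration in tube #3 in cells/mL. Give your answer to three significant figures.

2.84 × 10^4 cells/mL

Step 1: 22-fold → factor 22
Step 2: 250 μL brought to 2000 μL → factor 2000/250 = 8
Step 3: 8-fold → factor 8
Dilution factor through tube #3 = 22 × 8 × 8 = 1408
[tube #3] = 4.00 × 10^7 cells/mL / 1408 = 2.84 × 10^4 cells/mL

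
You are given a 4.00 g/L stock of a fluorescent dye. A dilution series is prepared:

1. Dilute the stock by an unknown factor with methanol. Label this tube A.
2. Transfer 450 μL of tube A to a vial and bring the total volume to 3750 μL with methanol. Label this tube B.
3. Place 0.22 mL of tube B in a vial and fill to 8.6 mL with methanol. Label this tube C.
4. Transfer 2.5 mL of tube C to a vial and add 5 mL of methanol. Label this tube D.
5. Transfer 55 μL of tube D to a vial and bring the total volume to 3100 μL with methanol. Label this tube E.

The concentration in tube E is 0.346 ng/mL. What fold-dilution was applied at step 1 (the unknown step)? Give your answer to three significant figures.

210-fold

Step 1: unknown factor x
Step 2: 450 μL brought to 3750 μL → factor 3750/450 = 8.3333
Step 3: 0.22 mL brought to 8.6 mL → factor 8.6/0.22 = 39.091
Step 4: 2.5 mL + 5 mL = 7.5 mL total → factor 7.5/2.5 = 3
Step 5: 55 μL brought to 3100 μL → factor 3100/55 = 56.364
Product of known-step factors = 55083
Overall factor = 4.00 g/L / (0.346 ng/mL) = 1.1561 × 10^7
x = 1.1561 × 10^7 / 55083 = 210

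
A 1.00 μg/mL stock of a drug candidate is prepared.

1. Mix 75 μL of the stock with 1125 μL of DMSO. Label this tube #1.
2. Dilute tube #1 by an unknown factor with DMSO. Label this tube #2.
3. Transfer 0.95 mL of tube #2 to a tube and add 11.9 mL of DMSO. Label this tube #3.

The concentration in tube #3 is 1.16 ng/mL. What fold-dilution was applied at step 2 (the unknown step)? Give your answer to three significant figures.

3.98-fold

Step 1: 75 μL + 1125 μL = 1200 μL total → factor 1200/75 = 16
Step 2: unknown factor x
Step 3: 0.95 mL + 11.9 mL = 12.85 mL total → factor 12.85/0.95 = 13.526
Product of known-step factors = 216.42
Overall factor = 1.00 μg/mL / (1.16 ng/mL) = 862.07
x = 862.07 / 216.42 = 3.98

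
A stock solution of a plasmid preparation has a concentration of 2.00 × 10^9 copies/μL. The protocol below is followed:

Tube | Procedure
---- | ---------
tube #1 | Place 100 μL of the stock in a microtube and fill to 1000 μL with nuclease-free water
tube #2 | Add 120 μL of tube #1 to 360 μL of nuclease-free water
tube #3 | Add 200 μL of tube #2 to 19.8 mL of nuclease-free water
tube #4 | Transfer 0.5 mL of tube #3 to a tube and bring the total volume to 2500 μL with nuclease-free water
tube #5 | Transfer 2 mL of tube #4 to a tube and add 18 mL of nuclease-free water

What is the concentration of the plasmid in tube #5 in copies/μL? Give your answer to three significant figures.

1.00 × 10^4 copies/μL

Step 1: 100 μL brought to 1000 μL → factor 1000/100 = 10
Step 2: 120 μL + 360 μL = 480 μL total → factor 480/120 = 4
Step 3: 200 μL + 19.8 mL = 20000 μL total → factor 20000/200 = 100
Step 4: 0.5 mL brought to 2500 μL → factor 2.5/0.5 = 5
Step 5: 2 mL + 18 mL = 20 mL total → factor 20/2 = 10
Overall dilution factor = 10 × 4 × 100 × 5 × 10 = 2 × 10^5
Final = 2.00 × 10^9 copies/μL / 2 × 10^5 = 1.00 × 10^4 copies/μL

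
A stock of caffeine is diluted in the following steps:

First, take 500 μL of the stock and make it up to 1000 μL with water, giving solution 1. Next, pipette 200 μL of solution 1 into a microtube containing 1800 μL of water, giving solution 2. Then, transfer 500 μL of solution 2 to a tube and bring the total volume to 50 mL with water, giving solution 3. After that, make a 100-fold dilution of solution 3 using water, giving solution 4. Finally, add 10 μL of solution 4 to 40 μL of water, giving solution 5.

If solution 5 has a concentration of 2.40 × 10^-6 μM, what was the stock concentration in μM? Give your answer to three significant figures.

Step 1: 500 μL brought to 1000 μL → factor 1000/500 = 2
Step 2: 200 μL + 1800 μL = 2000 μL total → factor 2000/200 = 10
Step 3: 500 μL brought to 50 mL → factor 50000/500 = 100
Step 4: 100-fold → factor 100
Step 5: 10 μL + 40 μL = 50 μL total → factor 50/10 = 5
Overall dilution factor = 2 × 10 × 100 × 100 × 5 = 1 × 10^6
Stock = 2.40 × 10^-6 μM × 1 × 10^6 = 2.40 μM

2.40 μM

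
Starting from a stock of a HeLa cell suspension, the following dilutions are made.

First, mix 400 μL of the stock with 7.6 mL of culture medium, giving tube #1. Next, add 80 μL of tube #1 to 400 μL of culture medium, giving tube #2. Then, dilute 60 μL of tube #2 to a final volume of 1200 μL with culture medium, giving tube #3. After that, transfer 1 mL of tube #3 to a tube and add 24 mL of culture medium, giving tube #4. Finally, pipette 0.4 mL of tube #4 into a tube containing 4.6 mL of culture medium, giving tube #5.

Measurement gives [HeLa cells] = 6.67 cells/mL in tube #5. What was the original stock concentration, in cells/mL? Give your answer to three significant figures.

Step 1: 400 μL + 7.6 mL = 8000 μL total → factor 8000/400 = 20
Step 2: 80 μL + 400 μL = 480 μL total → factor 480/80 = 6
Step 3: 60 μL brought to 1200 μL → factor 1200/60 = 20
Step 4: 1 mL + 24 mL = 25 mL total → factor 25/1 = 25
Step 5: 0.4 mL + 4.6 mL = 5 mL total → factor 5/0.4 = 12.5
Overall dilution factor = 20 × 6 × 20 × 25 × 12.5 = 7.5 × 10^5
Stock = 6.67 cells/mL × 7.5 × 10^5 = 5.00 × 10^6 cells/mL

5.00 × 10^6 cells/mL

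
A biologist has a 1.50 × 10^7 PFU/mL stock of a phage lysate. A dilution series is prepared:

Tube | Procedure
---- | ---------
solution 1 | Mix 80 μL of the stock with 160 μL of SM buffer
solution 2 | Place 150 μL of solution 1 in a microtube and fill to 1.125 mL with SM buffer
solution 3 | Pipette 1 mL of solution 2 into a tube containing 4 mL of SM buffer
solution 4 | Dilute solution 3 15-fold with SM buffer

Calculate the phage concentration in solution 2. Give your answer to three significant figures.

Step 1: 80 μL + 160 μL = 240 μL total → factor 240/80 = 3
Step 2: 150 μL brought to 1.125 mL → factor 1125/150 = 7.5
Dilution factor through solution 2 = 3 × 7.5 = 22.5
[solution 2] = 1.50 × 10^7 PFU/mL / 22.5 = 6.67 × 10^5 PFU/mL

6.67 × 10^5 PFU/mL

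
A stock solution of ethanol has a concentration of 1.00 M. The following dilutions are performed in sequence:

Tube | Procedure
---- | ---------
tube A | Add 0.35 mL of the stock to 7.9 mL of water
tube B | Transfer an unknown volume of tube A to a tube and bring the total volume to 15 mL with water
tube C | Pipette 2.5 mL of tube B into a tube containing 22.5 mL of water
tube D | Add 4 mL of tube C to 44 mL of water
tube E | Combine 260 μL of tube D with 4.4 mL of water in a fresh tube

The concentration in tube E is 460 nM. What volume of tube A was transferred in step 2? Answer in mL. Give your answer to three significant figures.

0.350 mL

Step 1: 0.35 mL + 7.9 mL = 8.25 mL total → factor 8.25/0.35 = 23.571
Step 2: v brought to 15 mL → factor = 15 mL/v
Step 3: 2.5 mL + 22.5 mL = 25 mL total → factor 25/2.5 = 10
Step 4: 4 mL + 44 mL = 48 mL total → factor 48/4 = 12
Step 5: 260 μL + 4.4 mL = 4660 μL total → factor 4660/260 = 17.923
Product of known-step factors = 50697
Overall factor = 1.00 M / (460 nM) = 2.1739 × 10^6
Step-2 factor = 2.1739 × 10^6 / 50697 = 42.881
v = 15 mL / 42.881 = 0.350 mL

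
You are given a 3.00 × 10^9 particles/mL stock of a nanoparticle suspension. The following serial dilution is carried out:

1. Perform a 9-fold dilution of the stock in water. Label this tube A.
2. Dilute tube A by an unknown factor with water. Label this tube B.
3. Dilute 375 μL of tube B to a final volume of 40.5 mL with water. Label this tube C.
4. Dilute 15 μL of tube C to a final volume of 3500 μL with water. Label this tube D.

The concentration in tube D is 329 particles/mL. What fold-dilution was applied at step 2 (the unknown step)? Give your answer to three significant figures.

40.2-fold

Step 1: 9-fold → factor 9
Step 2: unknown factor x
Step 3: 375 μL brought to 40.5 mL → factor 40500/375 = 108
Step 4: 15 μL brought to 3500 μL → factor 3500/15 = 233.33
Product of known-step factors = 2.268 × 10^5
Overall factor = 3.00 × 10^9 particles/mL / (329 particles/mL) = 9.1185 × 10^6
x = 9.1185 × 10^6 / 2.268 × 10^5 = 40.2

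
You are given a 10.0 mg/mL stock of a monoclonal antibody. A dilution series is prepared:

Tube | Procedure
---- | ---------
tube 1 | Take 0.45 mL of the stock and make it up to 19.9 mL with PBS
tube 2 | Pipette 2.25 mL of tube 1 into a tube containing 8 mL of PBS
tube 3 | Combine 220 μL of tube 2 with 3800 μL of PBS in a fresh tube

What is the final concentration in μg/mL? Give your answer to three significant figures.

Step 1: 0.45 mL brought to 19.9 mL → factor 19.9/0.45 = 44.222
Step 2: 2.25 mL + 8 mL = 10.25 mL total → factor 10.25/2.25 = 4.5556
Step 3: 220 μL + 3800 μL = 4020 μL total → factor 4020/220 = 18.273
Overall dilution factor = 44.222 × 4.5556 × 18.273 = 3681.2
Final = 10.0 mg/mL / 3681.2 = 0.002717 mg/mL = 2.72 μg/mL

2.72 μg/mL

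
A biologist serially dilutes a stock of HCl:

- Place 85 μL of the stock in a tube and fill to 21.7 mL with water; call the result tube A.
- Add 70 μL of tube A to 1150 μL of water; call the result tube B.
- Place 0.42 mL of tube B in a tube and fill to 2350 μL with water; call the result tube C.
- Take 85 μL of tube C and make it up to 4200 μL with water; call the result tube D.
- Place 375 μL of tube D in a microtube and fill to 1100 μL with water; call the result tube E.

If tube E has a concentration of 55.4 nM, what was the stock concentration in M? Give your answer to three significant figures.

0.200 M

Step 1: 85 μL brought to 21.7 mL → factor 21700/85 = 255.29
Step 2: 70 μL + 1150 μL = 1220 μL total → factor 1220/70 = 17.429
Step 3: 0.42 mL brought to 2350 μL → factor 2.35/0.42 = 5.5952
Step 4: 85 μL brought to 4200 μL → factor 4200/85 = 49.412
Step 5: 375 μL brought to 1100 μL → factor 1100/375 = 2.9333
Overall dilution factor = 255.29 × 17.429 × 5.5952 × 49.412 × 2.9333 = 3.6084 × 10^6
Stock = 55.4 nM × 3.6084 × 10^6 = 1.999 × 10^8 nM = 0.200 M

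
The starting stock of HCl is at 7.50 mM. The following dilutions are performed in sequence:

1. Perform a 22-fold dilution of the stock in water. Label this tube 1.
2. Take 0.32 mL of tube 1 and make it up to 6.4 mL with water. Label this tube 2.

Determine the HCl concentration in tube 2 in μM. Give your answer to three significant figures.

17.0 μM

Step 1: 22-fold → factor 22
Step 2: 0.32 mL brought to 6.4 mL → factor 6.4/0.32 = 20
Overall dilution factor = 22 × 20 = 440
Final = 7.50 mM / 440 = 0.01705 mM = 17.0 μM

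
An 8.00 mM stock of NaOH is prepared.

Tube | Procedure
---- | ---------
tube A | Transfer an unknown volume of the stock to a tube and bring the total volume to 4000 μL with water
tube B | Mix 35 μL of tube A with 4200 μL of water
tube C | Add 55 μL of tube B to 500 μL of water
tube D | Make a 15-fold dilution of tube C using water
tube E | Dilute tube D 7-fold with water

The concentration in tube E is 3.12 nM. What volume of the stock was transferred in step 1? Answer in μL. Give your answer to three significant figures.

200 μL

Step 1: v brought to 4000 μL → factor = 4000 μL/v
Step 2: 35 μL + 4200 μL = 4235 μL total → factor 4235/35 = 121
Step 3: 55 μL + 500 μL = 555 μL total → factor 555/55 = 10.091
Step 4: 15-fold → factor 15
Step 5: 7-fold → factor 7
Product of known-step factors = 1.282 × 10^5
Overall factor = 8.00 mM / (3.12 nM) = 2.5641 × 10^6
Step-1 factor = 2.5641 × 10^6 / 1.282 × 10^5 = 20
v = 4000 μL / 20 = 200 μL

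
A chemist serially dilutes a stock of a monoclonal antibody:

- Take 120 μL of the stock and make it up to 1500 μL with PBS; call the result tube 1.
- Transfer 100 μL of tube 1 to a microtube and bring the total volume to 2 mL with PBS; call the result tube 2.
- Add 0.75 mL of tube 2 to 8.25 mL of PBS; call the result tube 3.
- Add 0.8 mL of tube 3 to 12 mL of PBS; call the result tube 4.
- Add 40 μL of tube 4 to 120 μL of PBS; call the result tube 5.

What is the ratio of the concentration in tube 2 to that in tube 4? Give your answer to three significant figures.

192

Step 1: 120 μL brought to 1500 μL → factor 1500/120 = 12.5
Step 2: 100 μL brought to 2 mL → factor 2000/100 = 20
Step 3: 0.75 mL + 8.25 mL = 9 mL total → factor 9/0.75 = 12
Step 4: 0.8 mL + 12 mL = 12.8 mL total → factor 12.8/0.8 = 16
Dilution factor to tube 2 = 250; to tube 4 = 48000
[tube 2]/[tube 4] = (factor to tube 4)/(factor to tube 2) = 48000/250 = 192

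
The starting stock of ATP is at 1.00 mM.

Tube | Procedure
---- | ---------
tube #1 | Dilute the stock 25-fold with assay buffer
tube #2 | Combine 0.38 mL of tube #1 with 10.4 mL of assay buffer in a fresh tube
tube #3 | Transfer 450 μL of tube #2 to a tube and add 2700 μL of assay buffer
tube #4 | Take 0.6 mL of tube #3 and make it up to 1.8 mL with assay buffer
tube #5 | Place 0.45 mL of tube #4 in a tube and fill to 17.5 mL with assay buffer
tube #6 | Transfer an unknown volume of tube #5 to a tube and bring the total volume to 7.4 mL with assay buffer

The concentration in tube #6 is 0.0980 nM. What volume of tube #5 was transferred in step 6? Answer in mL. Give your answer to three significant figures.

Step 1: 25-fold → factor 25
Step 2: 0.38 mL + 10.4 mL = 10.78 mL total → factor 10.78/0.38 = 28.368
Step 3: 450 μL + 2700 μL = 3150 μL total → factor 3150/450 = 7
Step 4: 0.6 mL brought to 1.8 mL → factor 1.8/0.6 = 3
Step 5: 0.45 mL brought to 17.5 mL → factor 17.5/0.45 = 38.889
Step 6: v brought to 7.4 mL → factor = 7.4 mL/v
Product of known-step factors = 5.7919 × 10^5
Overall factor = 1.00 mM / (0.0980 nM) = 1.0204 × 10^7
Step-6 factor = 1.0204 × 10^7 / 5.7919 × 10^5 = 17.618
v = 7.4 mL / 17.618 = 0.420 mL

0.420 mL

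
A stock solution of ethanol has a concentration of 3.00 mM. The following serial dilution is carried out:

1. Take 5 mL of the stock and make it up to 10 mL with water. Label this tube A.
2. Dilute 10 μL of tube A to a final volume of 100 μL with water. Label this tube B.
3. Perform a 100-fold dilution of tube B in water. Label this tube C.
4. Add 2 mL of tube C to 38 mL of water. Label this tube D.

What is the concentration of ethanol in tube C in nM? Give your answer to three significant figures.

1.50 × 10^3 nM

Step 1: 5 mL brought to 10 mL → factor 10/5 = 2
Step 2: 10 μL brought to 100 μL → factor 100/10 = 10
Step 3: 100-fold → factor 100
Dilution factor through tube C = 2 × 10 × 100 = 2000
[tube C] = 3.00 mM / 2000 = 0.001500 mM = 1.50 × 10^3 nM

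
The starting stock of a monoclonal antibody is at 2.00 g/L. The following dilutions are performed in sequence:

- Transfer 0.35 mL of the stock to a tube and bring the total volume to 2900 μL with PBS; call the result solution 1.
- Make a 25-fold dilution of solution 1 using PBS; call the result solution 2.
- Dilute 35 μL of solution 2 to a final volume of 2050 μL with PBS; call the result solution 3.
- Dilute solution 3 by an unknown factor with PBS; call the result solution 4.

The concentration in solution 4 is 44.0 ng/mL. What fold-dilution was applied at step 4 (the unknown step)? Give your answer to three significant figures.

Step 1: 0.35 mL brought to 2900 μL → factor 2.9/0.35 = 8.2857
Step 2: 25-fold → factor 25
Step 3: 35 μL brought to 2050 μL → factor 2050/35 = 58.571
Step 4: unknown factor x
Product of known-step factors = 12133
Overall factor = 2.00 g/L / (44.0 ng/mL) = 45455
x = 45455 / 12133 = 3.75

3.75-fold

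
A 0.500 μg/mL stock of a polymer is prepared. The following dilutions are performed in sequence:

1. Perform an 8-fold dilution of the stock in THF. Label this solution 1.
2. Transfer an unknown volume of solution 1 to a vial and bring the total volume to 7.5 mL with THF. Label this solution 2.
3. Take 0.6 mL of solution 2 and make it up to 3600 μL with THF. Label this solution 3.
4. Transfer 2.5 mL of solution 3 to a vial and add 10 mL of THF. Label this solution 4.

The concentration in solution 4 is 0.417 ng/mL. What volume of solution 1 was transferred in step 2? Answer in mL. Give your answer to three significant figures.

Step 1: 8-fold → factor 8
Step 2: v brought to 7.5 mL → factor = 7.5 mL/v
Step 3: 0.6 mL brought to 3600 μL → factor 3.6/0.6 = 6
Step 4: 2.5 mL + 10 mL = 12.5 mL total → factor 12.5/2.5 = 5
Product of known-step factors = 240
Overall factor = 0.500 μg/mL / (0.417 ng/mL) = 1199
Step-2 factor = 1199 / 240 = 4.996
v = 7.5 mL / 4.996 = 1.50 mL

1.50 mL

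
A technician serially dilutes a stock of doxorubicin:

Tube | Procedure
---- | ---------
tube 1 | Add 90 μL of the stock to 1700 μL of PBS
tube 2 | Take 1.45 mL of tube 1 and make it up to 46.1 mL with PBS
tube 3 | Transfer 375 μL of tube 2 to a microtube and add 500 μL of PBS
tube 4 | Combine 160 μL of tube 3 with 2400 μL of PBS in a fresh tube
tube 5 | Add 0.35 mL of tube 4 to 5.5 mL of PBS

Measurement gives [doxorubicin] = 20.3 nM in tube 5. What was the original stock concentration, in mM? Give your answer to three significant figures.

8.01 mM

Step 1: 90 μL + 1700 μL = 1790 μL total → factor 1790/90 = 19.889
Step 2: 1.45 mL brought to 46.1 mL → factor 46.1/1.45 = 31.793
Step 3: 375 μL + 500 μL = 875 μL total → factor 875/375 = 2.3333
Step 4: 160 μL + 2400 μL = 2560 μL total → factor 2560/160 = 16
Step 5: 0.35 mL + 5.5 mL = 5.85 mL total → factor 5.85/0.35 = 16.714
Overall dilution factor = 19.889 × 31.793 × 2.3333 × 16 × 16.714 = 3.9457 × 10^5
Stock = 20.3 nM × 3.9457 × 10^5 = 8.010 × 10^6 nM = 8.01 mM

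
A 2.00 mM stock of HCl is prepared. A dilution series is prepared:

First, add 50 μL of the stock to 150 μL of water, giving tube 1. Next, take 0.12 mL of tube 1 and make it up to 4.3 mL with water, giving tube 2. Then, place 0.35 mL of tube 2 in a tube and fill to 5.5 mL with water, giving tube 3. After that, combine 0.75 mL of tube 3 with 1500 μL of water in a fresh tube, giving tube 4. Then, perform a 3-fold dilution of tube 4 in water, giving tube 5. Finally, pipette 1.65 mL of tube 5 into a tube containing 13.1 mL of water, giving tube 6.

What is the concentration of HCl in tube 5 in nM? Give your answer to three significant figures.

Step 1: 50 μL + 150 μL = 200 μL total → factor 200/50 = 4
Step 2: 0.12 mL brought to 4.3 mL → factor 4.3/0.12 = 35.833
Step 3: 0.35 mL brought to 5.5 mL → factor 5.5/0.35 = 15.714
Step 4: 0.75 mL + 1500 μL = 2.25 mL total → factor 2.25/0.75 = 3
Step 5: 3-fold → factor 3
Dilution factor through tube 5 = 4 × 35.833 × 15.714 × 3 × 3 = 20271
[tube 5] = 2.00 mM / 20271 = 9.866 × 10^-5 mM = 98.7 nM

98.7 nM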